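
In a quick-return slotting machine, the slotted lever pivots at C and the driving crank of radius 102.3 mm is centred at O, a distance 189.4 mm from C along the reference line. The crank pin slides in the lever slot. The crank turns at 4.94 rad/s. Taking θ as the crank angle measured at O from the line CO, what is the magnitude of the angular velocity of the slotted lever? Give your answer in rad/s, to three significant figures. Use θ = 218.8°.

1.42

ω = 4.94 rad/s
Crank pin A relative to C: A = (d + r cosθ, r sinθ); lever angle φ = atan2(r sinθ, d + r cosθ).
Differentiating tanφ: φ̇ = rω(d cosθ + r)/(d² + r² + 2dr cosθ).
d² + r² + 2dr cosθ = |CA|² = 0.0161373 m²;  d cosθ + r = -0.045307 m.
|ω_lever| = |0.1023·4.94·-0.045307| / 0.0161373 = 1.4188 rad/s.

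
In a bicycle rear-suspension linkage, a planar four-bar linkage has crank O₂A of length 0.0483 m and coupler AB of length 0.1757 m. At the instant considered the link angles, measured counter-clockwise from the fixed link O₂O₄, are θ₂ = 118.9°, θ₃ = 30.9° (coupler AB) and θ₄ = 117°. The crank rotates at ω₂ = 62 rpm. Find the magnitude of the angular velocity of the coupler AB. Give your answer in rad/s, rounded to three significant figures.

0.0593

ω₂ = 6.493 rad/s (from 62 rpm).
Differentiating the loop-closure r₂e^{iθ₂}+r₃e^{iθ₃}=r₁+r₄e^{iθ₄} gives r₂ω₂e^{iθ₂}+r₃ω₃e^{iθ₃}=r₄ω₄e^{iθ₄}.
Eliminating the other unknown: ω₃ = r₂ω₂ sin(θ₄−θ₂) / [r₃ sin(θ₃−θ₄)].
Numerator sine = -0.03316; denominator sine = -0.99768.
Result = 0.0483·6.493·(-0.03316) / (0.1757·(-0.99768)) = +0.059314 rad/s; magnitude 0.059314 rad/s.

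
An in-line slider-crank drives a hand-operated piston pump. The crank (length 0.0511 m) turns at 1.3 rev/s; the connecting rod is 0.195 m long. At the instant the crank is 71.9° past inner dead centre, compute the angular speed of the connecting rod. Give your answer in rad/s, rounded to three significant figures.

0.687

ω = 8.168 rad/s (converted from 1.3 rev/s).
The rod makes angle φ with the slider axis where L sinφ = r sinθ; differentiating, L cosφ·φ̇ = r ω cosθ.
L cosφ = √(L² − r² sin²θ) = 0.18885 m.
|ω_rod| = r ω |cosθ| / √(L² − r² sin²θ) = 0.0511·8.168·0.31068/0.18885 = 0.68664 rad/s.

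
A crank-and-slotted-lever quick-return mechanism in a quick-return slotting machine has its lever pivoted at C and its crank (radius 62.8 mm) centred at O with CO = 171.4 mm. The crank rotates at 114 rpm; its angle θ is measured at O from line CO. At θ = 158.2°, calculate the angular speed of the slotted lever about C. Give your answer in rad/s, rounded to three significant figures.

ω = 11.94 rad/s (from 114 rpm).
Crank pin A relative to C: A = (d + r cosθ, r sinθ); lever angle φ = atan2(r sinθ, d + r cosθ).
Differentiating tanφ: φ̇ = rω(d cosθ + r)/(d² + r² + 2dr cosθ).
d² + r² + 2dr cosθ = |CA|² = 0.0133335 m²;  d cosθ + r = -0.096342 m.
|ω_lever| = |0.0628·11.94·-0.096342| / 0.0133335 = 5.4171 rad/s.

5.42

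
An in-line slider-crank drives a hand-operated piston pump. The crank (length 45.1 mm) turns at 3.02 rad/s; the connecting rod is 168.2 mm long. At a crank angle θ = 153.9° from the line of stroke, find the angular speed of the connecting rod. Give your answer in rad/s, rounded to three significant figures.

ω = 3.02 rad/s
The rod makes angle φ with the slider axis where L sinφ = r sinθ; differentiating, L cosφ·φ̇ = r ω cosθ.
L cosφ = √(L² − r² sin²θ) = 0.16703 m.
|ω_rod| = r ω |cosθ| / √(L² − r² sin²θ) = 0.0451·3.02·0.89803/0.16703 = 0.7323 rad/s.

0.732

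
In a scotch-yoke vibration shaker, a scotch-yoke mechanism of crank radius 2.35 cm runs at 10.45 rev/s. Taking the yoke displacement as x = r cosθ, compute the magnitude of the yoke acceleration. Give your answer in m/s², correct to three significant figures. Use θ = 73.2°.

ω = 65.66 rad/s (from 10.45 rev/s).
x = r cosθ ⇒ ẍ = −rω² cosθ (ω constant).
|a| = rω²|cosθ| = 0.0235·(65.66)²·|cos 73.2°| = 29.282 m/s².

29.3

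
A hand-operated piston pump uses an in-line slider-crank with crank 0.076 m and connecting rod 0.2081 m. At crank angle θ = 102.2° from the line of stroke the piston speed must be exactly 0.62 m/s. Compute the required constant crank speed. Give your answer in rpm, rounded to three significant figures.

86.9

For an in-line slider-crank, |v_piston| = rω|sinθ|·[1 + r cosθ/√(L² − r² sin²θ)].
With r = 0.076 m, L = 0.2081 m, θ = 102.2°: the bracketed kinematic factor |dx/dθ| = 0.068146 m.
ω = v/|dx/dθ| = 0.62/0.068146 = 9.0981 rad/s.
N = 60ω/(2π) = 86.88 rpm.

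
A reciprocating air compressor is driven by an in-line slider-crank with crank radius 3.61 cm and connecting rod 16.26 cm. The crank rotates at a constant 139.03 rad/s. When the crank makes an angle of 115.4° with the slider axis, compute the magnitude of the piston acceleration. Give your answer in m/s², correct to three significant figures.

ω = 139 rad/s
x(θ) = r cosθ + √(L² − r² sin²θ); with ω constant, a = ω²·d²x/dθ².
d²x/dθ² = −r cosθ − r²(cos2θ)/√u − r⁴ sin²2θ/(4u^{3/2}),  u = L² − r² sin²θ = 0.0253753 m².
Substituting r = 0.0361 m, L = 0.1626 m, θ = 115.4°: d²x/dθ² = +0.020592 m.
a = ω²·d²x/dθ² = (139)²·(+0.020592) = +398.03 m/s²;  |a| = 398.03 m/s².

398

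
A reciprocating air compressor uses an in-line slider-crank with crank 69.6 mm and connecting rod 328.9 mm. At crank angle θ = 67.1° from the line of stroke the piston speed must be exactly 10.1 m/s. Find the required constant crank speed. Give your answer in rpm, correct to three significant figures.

For an in-line slider-crank, |v_piston| = rω|sinθ|·[1 + r cosθ/√(L² − r² sin²θ)].
With r = 0.0696 m, L = 0.3289 m, θ = 67.1°: the bracketed kinematic factor |dx/dθ| = 0.069497 m.
ω = v/|dx/dθ| = 10.1/0.069497 = 145.33 rad/s.
N = 60ω/(2π) = 1387.8 rpm.

1390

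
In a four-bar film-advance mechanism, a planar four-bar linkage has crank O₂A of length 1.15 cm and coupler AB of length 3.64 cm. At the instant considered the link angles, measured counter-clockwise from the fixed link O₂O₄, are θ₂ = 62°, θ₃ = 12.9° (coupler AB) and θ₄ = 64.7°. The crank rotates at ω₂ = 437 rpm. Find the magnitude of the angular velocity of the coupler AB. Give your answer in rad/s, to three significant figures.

0.867

ω₂ = 45.76 rad/s (from 437 rpm).
Differentiating the loop-closure r₂e^{iθ₂}+r₃e^{iθ₃}=r₁+r₄e^{iθ₄} gives r₂ω₂e^{iθ₂}+r₃ω₃e^{iθ₃}=r₄ω₄e^{iθ₄}.
Eliminating the other unknown: ω₃ = r₂ω₂ sin(θ₄−θ₂) / [r₃ sin(θ₃−θ₄)].
Numerator sine = +0.04711; denominator sine = -0.78586.
Result = 0.0115·45.76·(+0.04711) / (0.0364·(-0.78586)) = -0.86665 rad/s; magnitude 0.86665 rad/s.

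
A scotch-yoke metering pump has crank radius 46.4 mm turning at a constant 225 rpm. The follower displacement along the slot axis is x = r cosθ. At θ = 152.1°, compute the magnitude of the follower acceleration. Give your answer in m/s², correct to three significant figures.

22.8

ω = 23.56 rad/s (from 225 rpm).
x = r cosθ ⇒ ẍ = −rω² cosθ (ω constant).
|a| = rω²|cosθ| = 0.0464·(23.56)²·|cos 152.1°| = 22.766 m/s².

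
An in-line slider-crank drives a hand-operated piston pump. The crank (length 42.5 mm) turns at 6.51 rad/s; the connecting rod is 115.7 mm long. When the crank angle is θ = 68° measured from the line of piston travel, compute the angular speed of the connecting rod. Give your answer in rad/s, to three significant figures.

ω = 6.51 rad/s
The rod makes angle φ with the slider axis where L sinφ = r sinθ; differentiating, L cosφ·φ̇ = r ω cosθ.
L cosφ = √(L² − r² sin²θ) = 0.10878 m.
|ω_rod| = r ω |cosθ| / √(L² − r² sin²θ) = 0.0425·6.51·0.37461/0.10878 = 0.95276 rad/s.

0.953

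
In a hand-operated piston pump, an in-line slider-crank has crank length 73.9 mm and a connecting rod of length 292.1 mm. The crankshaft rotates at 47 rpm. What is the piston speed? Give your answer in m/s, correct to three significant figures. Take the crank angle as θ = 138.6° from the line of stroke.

0.194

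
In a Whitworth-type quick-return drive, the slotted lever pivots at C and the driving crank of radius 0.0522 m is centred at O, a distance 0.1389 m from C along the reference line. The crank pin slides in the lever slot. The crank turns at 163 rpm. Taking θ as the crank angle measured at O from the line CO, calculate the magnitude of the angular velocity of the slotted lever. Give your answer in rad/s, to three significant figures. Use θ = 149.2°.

6.25

ω = 17.07 rad/s (from 163 rpm).
Crank pin A relative to C: A = (d + r cosθ, r sinθ); lever angle φ = atan2(r sinθ, d + r cosθ).
Differentiating tanφ: φ̇ = rω(d cosθ + r)/(d² + r² + 2dr cosθ).
d² + r² + 2dr cosθ = |CA|² = 0.00956214 m²;  d cosθ + r = -0.06711 m.
|ω_lever| = |0.0522·17.07·-0.06711| / 0.00956214 = 6.2534 rad/s.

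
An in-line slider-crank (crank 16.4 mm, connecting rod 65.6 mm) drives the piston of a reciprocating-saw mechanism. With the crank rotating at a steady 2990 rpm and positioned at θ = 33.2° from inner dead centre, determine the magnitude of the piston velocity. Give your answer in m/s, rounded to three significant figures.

3.41

ω = 2π·2990/60 = 313.1 rad/s
For an in-line slider-crank, x = r cosθ + √(L² − r² sin²θ), so v = −rω sinθ·[1 + r cosθ/√(L² − r² sin²θ)].
With r = 0.0164 m, L = 0.0656 m, θ = 33.2°: √(L² − r² sin²θ) = 0.064982 m.
v = −0.0164·313.1·0.54756·[1 + 0.0164·0.83676/0.064982] = -3.4055 m/s.
|v| = 3.4055 m/s.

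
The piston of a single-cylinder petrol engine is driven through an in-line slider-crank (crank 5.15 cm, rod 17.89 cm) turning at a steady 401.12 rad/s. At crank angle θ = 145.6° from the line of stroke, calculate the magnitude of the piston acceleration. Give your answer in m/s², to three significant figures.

5920

ω = 401.1 rad/s
x(θ) = r cosθ + √(L² − r² sin²θ); with ω constant, a = ω²·d²x/dθ².
d²x/dθ² = −r cosθ − r²(cos2θ)/√u − r⁴ sin²2θ/(4u^{3/2}),  u = L² − r² sin²θ = 0.0311586 m².
Substituting r = 0.0515 m, L = 0.1789 m, θ = 145.6°: d²x/dθ² = +0.036782 m.
a = ω²·d²x/dθ² = (401.1)²·(+0.036782) = +5918.1 m/s²;  |a| = 5918.1 m/s².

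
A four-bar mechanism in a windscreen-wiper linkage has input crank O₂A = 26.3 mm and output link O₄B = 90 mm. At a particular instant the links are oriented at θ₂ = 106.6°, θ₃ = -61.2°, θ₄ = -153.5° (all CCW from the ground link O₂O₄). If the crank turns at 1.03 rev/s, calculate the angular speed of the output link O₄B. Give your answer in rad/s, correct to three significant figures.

0.400

ω₂ = 6.472 rad/s (from 1.03 rev/s).
Differentiating the loop-closure r₂e^{iθ₂}+r₃e^{iθ₃}=r₁+r₄e^{iθ₄} gives r₂ω₂e^{iθ₂}+r₃ω₃e^{iθ₃}=r₄ω₄e^{iθ₄}.
Eliminating the other unknown: ω₄ = r₂ω₂ sin(θ₂−θ₃) / [r₄ sin(θ₄−θ₃)].
Numerator sine = +0.21132; denominator sine = -0.99919.
Result = 0.0263·6.472·(+0.21132) / (0.09·(-0.99919)) = -0.39997 rad/s; magnitude 0.39997 rad/s.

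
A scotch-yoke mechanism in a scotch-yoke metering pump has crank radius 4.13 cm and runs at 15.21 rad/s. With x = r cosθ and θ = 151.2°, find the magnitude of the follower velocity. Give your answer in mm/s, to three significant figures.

303

ω = 15.21 rad/s
x = r cosθ ⇒ ẋ = −rω sinθ.
|v| = rω|sinθ| = 0.0413·15.21·|sin 151.2°| = 0.30262 m/s = 302.62 mm/s.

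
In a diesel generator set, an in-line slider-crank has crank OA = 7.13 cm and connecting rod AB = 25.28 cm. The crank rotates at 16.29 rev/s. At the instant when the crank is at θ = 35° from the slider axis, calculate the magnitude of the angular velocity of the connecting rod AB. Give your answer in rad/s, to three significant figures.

ω = 102.4 rad/s (converted from 16.29 rev/s).
The rod makes angle φ with the slider axis where L sinφ = r sinθ; differentiating, L cosφ·φ̇ = r ω cosθ.
L cosφ = √(L² − r² sin²θ) = 0.24947 m.
|ω_rod| = r ω |cosθ| / √(L² − r² sin²θ) = 0.0713·102.4·0.81915/0.24947 = 23.963 rad/s.

24.0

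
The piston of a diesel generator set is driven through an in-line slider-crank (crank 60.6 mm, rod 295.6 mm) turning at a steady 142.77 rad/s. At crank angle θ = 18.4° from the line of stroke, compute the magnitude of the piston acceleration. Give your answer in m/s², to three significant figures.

1380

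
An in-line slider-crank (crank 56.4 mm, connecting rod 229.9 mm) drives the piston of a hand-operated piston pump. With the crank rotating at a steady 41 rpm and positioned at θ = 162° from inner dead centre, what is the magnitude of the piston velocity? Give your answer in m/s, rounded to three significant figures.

ω = 2π·41/60 = 4.294 rad/s
For an in-line slider-crank, x = r cosθ + √(L² − r² sin²θ), so v = −rω sinθ·[1 + r cosθ/√(L² − r² sin²θ)].
With r = 0.0564 m, L = 0.2299 m, θ = 162°: √(L² − r² sin²θ) = 0.22924 m.
v = −0.0564·4.294·0.30902·[1 + 0.0564·-0.95106/0.22924] = -0.05732 m/s.
|v| = 0.05732 m/s.

0.0573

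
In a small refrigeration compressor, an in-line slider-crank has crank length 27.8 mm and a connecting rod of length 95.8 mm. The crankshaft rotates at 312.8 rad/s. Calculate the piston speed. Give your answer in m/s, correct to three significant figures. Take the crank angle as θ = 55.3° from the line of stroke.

8.37

ω = 312.8 rad/s
For an in-line slider-crank, x = r cosθ + √(L² − r² sin²θ), so v = −rω sinθ·[1 + r cosθ/√(L² − r² sin²θ)].
With r = 0.0278 m, L = 0.0958 m, θ = 55.3°: √(L² − r² sin²θ) = 0.093034 m.
v = −0.0278·312.8·0.82214·[1 + 0.0278·0.56928/0.093034] = -8.3654 m/s.
|v| = 8.3654 m/s.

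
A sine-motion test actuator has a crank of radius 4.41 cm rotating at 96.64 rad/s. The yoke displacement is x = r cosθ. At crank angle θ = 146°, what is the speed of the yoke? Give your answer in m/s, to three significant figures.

2.38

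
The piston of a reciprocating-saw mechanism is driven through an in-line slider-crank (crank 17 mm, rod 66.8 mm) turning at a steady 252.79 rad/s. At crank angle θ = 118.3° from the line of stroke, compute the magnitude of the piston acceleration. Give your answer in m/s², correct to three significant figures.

ω = 252.8 rad/s
x(θ) = r cosθ + √(L² − r² sin²θ); with ω constant, a = ω²·d²x/dθ².
d²x/dθ² = −r cosθ − r²(cos2θ)/√u − r⁴ sin²2θ/(4u^{3/2}),  u = L² − r² sin²θ = 0.0042382 m².
Substituting r = 0.017 m, L = 0.0668 m, θ = 118.3°: d²x/dθ² = +0.01045 m.
a = ω²·d²x/dθ² = (252.8)²·(+0.01045) = +667.81 m/s²;  |a| = 667.81 m/s².

668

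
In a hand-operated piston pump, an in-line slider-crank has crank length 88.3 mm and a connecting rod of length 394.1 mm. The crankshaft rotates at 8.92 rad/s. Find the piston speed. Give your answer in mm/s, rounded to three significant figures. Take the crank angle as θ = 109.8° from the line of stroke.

684

ω = 8.92 rad/s
For an in-line slider-crank, x = r cosθ + √(L² − r² sin²θ), so v = −rω sinθ·[1 + r cosθ/√(L² − r² sin²θ)].
With r = 0.0883 m, L = 0.3941 m, θ = 109.8°: √(L² − r² sin²θ) = 0.38524 m.
v = −0.0883·8.92·0.94088·[1 + 0.0883·-0.33874/0.38524] = -0.68353 m/s.
|v| = 0.68353 m/s = 683.53 mm/s.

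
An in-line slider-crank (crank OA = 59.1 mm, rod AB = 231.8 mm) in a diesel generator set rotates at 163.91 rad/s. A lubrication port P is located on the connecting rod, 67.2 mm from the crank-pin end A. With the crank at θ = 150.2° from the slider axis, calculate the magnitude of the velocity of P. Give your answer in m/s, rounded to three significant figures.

ω = 163.9 rad/s.  Crank-pin speed |V_A| = rω = 9.6871 m/s, perpendicular to OA.
Rod angle: sinφ = −(r/L) sinθ ⇒ φ = -7.279°; ω_rod = −rω cosθ/√(L²−r²sin²θ) = +36.559 rad/s.
V_P = V_A + ω_rod × AP, with AP = 0.0672 m along the rod.
Components: V_Px = −rω sinθ − a·ω_rod·sinφ = -4.5029 m/s;  V_Py = rω cosθ + a·ω_rod·cosφ = -5.9691 m/s.
|V_P| = √(V_Px² + V_Py²) = 7.4771 m/s.

7.48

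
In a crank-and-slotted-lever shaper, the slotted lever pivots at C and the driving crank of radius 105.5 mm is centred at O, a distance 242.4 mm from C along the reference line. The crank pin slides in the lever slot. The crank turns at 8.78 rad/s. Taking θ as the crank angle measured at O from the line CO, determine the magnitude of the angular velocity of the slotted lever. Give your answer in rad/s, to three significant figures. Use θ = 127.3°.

ω = 8.78 rad/s
Crank pin A relative to C: A = (d + r cosθ, r sinθ); lever angle φ = atan2(r sinθ, d + r cosθ).
Differentiating tanφ: φ̇ = rω(d cosθ + r)/(d² + r² + 2dr cosθ).
d² + r² + 2dr cosθ = |CA|² = 0.0388939 m²;  d cosθ + r = -0.041392 m.
|ω_lever| = |0.1055·8.78·-0.041392| / 0.0388939 = 0.98577 rad/s.

0.986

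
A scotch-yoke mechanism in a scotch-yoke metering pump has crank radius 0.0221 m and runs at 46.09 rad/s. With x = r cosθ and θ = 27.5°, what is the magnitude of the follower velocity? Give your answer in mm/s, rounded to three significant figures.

ω = 46.09 rad/s
x = r cosθ ⇒ ẋ = −rω sinθ.
|v| = rω|sinθ| = 0.0221·46.09·|sin 27.5°| = 0.47033 m/s = 470.33 mm/s.

470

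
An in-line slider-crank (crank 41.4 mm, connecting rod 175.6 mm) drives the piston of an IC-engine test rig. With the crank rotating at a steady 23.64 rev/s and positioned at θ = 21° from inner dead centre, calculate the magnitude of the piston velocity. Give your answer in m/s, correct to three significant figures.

ω = 2π·23.6 = 148.5 rad/s
For an in-line slider-crank, x = r cosθ + √(L² − r² sin²θ), so v = −rω sinθ·[1 + r cosθ/√(L² − r² sin²θ)].
With r = 0.0414 m, L = 0.1756 m, θ = 21°: √(L² − r² sin²θ) = 0.17497 m.
v = −0.0414·148.5·0.35837·[1 + 0.0414·0.93358/0.17497] = -2.6905 m/s.
|v| = 2.6905 m/s.

2.69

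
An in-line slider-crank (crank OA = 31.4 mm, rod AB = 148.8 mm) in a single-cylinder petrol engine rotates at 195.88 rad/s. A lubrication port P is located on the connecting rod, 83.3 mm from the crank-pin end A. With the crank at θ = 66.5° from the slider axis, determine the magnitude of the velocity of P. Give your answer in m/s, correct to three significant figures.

6.01

ω = 195.9 rad/s.  Crank-pin speed |V_A| = rω = 6.1506 m/s, perpendicular to OA.
Rod angle: sinφ = −(r/L) sinθ ⇒ φ = -11.158°; ω_rod = −rω cosθ/√(L²−r²sin²θ) = -16.8 rad/s.
V_P = V_A + ω_rod × AP, with AP = 0.0833 m along the rod.
Components: V_Px = −rω sinθ − a·ω_rod·sinφ = -5.9113 m/s;  V_Py = rω cosθ + a·ω_rod·cosφ = +1.0796 m/s.
|V_P| = √(V_Px² + V_Py²) = 6.0091 m/s.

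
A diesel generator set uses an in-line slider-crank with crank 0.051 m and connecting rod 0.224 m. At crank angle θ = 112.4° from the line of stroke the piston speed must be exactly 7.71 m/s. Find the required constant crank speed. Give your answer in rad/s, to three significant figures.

179

For an in-line slider-crank, |v_piston| = rω|sinθ|·[1 + r cosθ/√(L² − r² sin²θ)].
With r = 0.051 m, L = 0.224 m, θ = 112.4°: the bracketed kinematic factor |dx/dθ| = 0.042967 m.
ω = v/|dx/dθ| = 7.71/0.042967 = 179.44 rad/s.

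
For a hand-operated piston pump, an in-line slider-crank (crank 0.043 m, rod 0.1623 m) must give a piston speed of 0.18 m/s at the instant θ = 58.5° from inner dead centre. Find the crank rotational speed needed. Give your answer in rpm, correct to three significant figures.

41.0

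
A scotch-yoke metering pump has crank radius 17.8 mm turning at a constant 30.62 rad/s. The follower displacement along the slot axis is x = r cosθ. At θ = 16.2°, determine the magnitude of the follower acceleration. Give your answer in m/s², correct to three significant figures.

16.0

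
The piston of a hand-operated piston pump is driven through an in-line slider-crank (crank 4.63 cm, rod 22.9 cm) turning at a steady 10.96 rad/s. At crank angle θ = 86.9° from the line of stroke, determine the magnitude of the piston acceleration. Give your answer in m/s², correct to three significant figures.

0.840

ω = 10.96 rad/s
x(θ) = r cosθ + √(L² − r² sin²θ); with ω constant, a = ω²·d²x/dθ².
d²x/dθ² = −r cosθ − r²(cos2θ)/√u − r⁴ sin²2θ/(4u^{3/2}),  u = L² − r² sin²θ = 0.0503036 m².
Substituting r = 0.0463 m, L = 0.229 m, θ = 86.9°: d²x/dθ² = +0.006997 m.
a = ω²·d²x/dθ² = (10.96)²·(+0.006997) = +0.84049 m/s²;  |a| = 0.84049 m/s².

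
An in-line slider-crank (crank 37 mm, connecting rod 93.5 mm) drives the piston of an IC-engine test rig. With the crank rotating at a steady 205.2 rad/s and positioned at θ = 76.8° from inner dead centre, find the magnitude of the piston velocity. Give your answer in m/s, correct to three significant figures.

ω = 205.2 rad/s
For an in-line slider-crank, x = r cosθ + √(L² − r² sin²θ), so v = −rω sinθ·[1 + r cosθ/√(L² − r² sin²θ)].
With r = 0.037 m, L = 0.0935 m, θ = 76.8°: √(L² − r² sin²θ) = 0.086282 m.
v = −0.037·205.2·0.97358·[1 + 0.037·0.22835/0.086282] = -8.1156 m/s.
|v| = 8.1156 m/s.

8.12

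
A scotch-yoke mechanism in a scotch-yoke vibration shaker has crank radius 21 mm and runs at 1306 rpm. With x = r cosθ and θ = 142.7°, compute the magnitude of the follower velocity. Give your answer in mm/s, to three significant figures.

ω = 136.8 rad/s (from 1306 rpm).
x = r cosθ ⇒ ẋ = −rω sinθ.
|v| = rω|sinθ| = 0.021·136.8·|sin 142.7°| = 1.7404 m/s = 1740.4 mm/s.

1740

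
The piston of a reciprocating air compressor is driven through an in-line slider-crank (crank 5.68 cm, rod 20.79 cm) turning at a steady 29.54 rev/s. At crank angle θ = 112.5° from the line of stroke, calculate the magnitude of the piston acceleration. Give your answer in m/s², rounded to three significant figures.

1130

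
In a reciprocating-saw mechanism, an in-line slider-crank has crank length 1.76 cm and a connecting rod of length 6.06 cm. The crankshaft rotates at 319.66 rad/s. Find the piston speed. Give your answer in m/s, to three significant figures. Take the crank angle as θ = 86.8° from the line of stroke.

ω = 319.7 rad/s
For an in-line slider-crank, x = r cosθ + √(L² − r² sin²θ), so v = −rω sinθ·[1 + r cosθ/√(L² − r² sin²θ)].
With r = 0.0176 m, L = 0.0606 m, θ = 86.8°: √(L² − r² sin²θ) = 0.057996 m.
v = −0.0176·319.7·0.99844·[1 + 0.0176·0.05582/0.057996] = -5.7124 m/s.
|v| = 5.7124 m/s.

5.71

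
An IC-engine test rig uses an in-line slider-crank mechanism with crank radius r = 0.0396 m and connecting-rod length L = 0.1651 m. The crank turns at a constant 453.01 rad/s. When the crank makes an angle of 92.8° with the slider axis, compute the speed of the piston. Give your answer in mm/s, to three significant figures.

ω = 453 rad/s
For an in-line slider-crank, x = r cosθ + √(L² − r² sin²θ), so v = −rω sinθ·[1 + r cosθ/√(L² − r² sin²θ)].
With r = 0.0396 m, L = 0.1651 m, θ = 92.8°: √(L² − r² sin²θ) = 0.16029 m.
v = −0.0396·453·0.99881·[1 + 0.0396·-0.04885/0.16029] = -17.702 m/s.
|v| = 17.702 m/s = 17702 mm/s.

17700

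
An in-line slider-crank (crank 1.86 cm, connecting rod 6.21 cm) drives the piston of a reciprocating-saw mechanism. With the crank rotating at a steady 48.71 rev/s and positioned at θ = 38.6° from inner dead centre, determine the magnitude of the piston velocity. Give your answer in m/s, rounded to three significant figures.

ω = 2π·48.7 = 306.1 rad/s
For an in-line slider-crank, x = r cosθ + √(L² − r² sin²θ), so v = −rω sinθ·[1 + r cosθ/√(L² − r² sin²θ)].
With r = 0.0186 m, L = 0.0621 m, θ = 38.6°: √(L² − r² sin²θ) = 0.061006 m.
v = −0.0186·306.1·0.62388·[1 + 0.0186·0.78152/0.061006] = -4.3977 m/s.
|v| = 4.3977 m/s.

4.40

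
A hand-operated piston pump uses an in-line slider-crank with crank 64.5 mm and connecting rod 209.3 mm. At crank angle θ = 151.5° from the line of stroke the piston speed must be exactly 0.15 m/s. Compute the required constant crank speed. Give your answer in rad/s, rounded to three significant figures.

6.71

For an in-line slider-crank, |v_piston| = rω|sinθ|·[1 + r cosθ/√(L² − r² sin²θ)].
With r = 0.0645 m, L = 0.2093 m, θ = 151.5°: the bracketed kinematic factor |dx/dθ| = 0.02235 m.
ω = v/|dx/dθ| = 0.15/0.02235 = 6.7114 rad/s.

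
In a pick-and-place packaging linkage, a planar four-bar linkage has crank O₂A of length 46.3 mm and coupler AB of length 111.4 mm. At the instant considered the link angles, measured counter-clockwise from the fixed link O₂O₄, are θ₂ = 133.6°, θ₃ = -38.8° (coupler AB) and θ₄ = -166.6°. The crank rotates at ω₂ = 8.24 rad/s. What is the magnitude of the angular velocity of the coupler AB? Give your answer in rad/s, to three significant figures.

ω₂ = 8.24 rad/s
Differentiating the loop-closure r₂e^{iθ₂}+r₃e^{iθ₃}=r₁+r₄e^{iθ₄} gives r₂ω₂e^{iθ₂}+r₃ω₃e^{iθ₃}=r₄ω₄e^{iθ₄}.
Eliminating the other unknown: ω₃ = r₂ω₂ sin(θ₄−θ₂) / [r₃ sin(θ₃−θ₄)].
Numerator sine = +0.86427; denominator sine = +0.79016.
Result = 0.0463·8.24·(+0.86427) / (0.1114·(+0.79016)) = +3.746 rad/s; magnitude 3.746 rad/s.

3.75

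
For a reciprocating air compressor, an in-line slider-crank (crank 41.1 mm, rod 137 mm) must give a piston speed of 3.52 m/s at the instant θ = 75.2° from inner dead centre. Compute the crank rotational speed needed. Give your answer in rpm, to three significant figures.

783

For an in-line slider-crank, |v_piston| = rω|sinθ|·[1 + r cosθ/√(L² − r² sin²θ)].
With r = 0.0411 m, L = 0.137 m, θ = 75.2°: the bracketed kinematic factor |dx/dθ| = 0.042918 m.
ω = v/|dx/dθ| = 3.52/0.042918 = 82.016 rad/s.
N = 60ω/(2π) = 783.2 rpm.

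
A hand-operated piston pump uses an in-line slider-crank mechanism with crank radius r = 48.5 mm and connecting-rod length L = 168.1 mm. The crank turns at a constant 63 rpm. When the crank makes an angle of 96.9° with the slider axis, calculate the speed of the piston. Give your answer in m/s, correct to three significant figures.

0.306

ω = 2π·63/60 = 6.597 rad/s
For an in-line slider-crank, x = r cosθ + √(L² − r² sin²θ), so v = −rω sinθ·[1 + r cosθ/√(L² − r² sin²θ)].
With r = 0.0485 m, L = 0.1681 m, θ = 96.9°: √(L² − r² sin²θ) = 0.16106 m.
v = −0.0485·6.597·0.99276·[1 + 0.0485·-0.12014/0.16106] = -0.30616 m/s.
|v| = 0.30616 m/s.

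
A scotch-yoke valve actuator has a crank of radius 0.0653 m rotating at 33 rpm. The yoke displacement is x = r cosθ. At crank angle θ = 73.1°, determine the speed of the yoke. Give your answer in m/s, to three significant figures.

ω = 3.456 rad/s (from 33 rpm).
x = r cosθ ⇒ ẋ = −rω sinθ.
|v| = rω|sinθ| = 0.0653·3.456·|sin 73.1°| = 0.21592 m/s.

0.216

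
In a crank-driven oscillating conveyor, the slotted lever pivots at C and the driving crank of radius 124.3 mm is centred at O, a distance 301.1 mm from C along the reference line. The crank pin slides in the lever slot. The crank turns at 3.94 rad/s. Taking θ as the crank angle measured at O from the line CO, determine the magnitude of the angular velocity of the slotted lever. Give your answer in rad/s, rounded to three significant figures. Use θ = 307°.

0.990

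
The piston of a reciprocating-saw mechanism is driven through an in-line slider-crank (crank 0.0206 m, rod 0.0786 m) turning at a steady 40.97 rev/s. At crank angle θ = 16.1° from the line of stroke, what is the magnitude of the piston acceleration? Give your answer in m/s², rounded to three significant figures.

ω = 2π·41 = 257.4 rad/s
x(θ) = r cosθ + √(L² − r² sin²θ); with ω constant, a = ω²·d²x/dθ².
d²x/dθ² = −r cosθ − r²(cos2θ)/√u − r⁴ sin²2θ/(4u^{3/2}),  u = L² − r² sin²θ = 0.00614533 m².
Substituting r = 0.0206 m, L = 0.0786 m, θ = 16.1°: d²x/dθ² = -0.024399 m.
a = ω²·d²x/dθ² = (257.4)²·(-0.024399) = -1616.8 m/s²;  |a| = 1616.8 m/s².

1620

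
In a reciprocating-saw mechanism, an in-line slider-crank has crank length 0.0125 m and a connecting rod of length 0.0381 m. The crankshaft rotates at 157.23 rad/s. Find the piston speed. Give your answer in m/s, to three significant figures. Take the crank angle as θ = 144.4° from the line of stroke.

ω = 157.2 rad/s
For an in-line slider-crank, x = r cosθ + √(L² − r² sin²θ), so v = −rω sinθ·[1 + r cosθ/√(L² − r² sin²θ)].
With r = 0.0125 m, L = 0.0381 m, θ = 144.4°: √(L² − r² sin²θ) = 0.037399 m.
v = −0.0125·157.2·0.58212·[1 + 0.0125·-0.81310/0.037399] = -0.83316 m/s.
|v| = 0.83316 m/s.

0.833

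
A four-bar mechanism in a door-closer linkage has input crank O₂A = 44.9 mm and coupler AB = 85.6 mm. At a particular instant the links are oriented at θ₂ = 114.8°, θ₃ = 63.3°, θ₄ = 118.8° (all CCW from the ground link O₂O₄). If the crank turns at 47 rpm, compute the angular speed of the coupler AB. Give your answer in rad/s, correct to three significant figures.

ω₂ = 4.922 rad/s (from 47 rpm).
Differentiating the loop-closure r₂e^{iθ₂}+r₃e^{iθ₃}=r₁+r₄e^{iθ₄} gives r₂ω₂e^{iθ₂}+r₃ω₃e^{iθ₃}=r₄ω₄e^{iθ₄}.
Eliminating the other unknown: ω₃ = r₂ω₂ sin(θ₄−θ₂) / [r₃ sin(θ₃−θ₄)].
Numerator sine = +0.06976; denominator sine = -0.82413.
Result = 0.0449·4.922·(+0.06976) / (0.0856·(-0.82413)) = -0.21852 rad/s; magnitude 0.21852 rad/s.

0.219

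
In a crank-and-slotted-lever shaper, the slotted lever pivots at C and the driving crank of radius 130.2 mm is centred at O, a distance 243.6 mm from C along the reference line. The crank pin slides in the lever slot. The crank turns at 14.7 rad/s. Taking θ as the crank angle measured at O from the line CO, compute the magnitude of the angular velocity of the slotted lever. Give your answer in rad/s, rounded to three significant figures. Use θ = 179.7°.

16.9

ω = 14.7 rad/s
Crank pin A relative to C: A = (d + r cosθ, r sinθ); lever angle φ = atan2(r sinθ, d + r cosθ).
Differentiating tanφ: φ̇ = rω(d cosθ + r)/(d² + r² + 2dr cosθ).
d² + r² + 2dr cosθ = |CA|² = 0.0128604 m²;  d cosθ + r = -0.1134 m.
|ω_lever| = |0.1302·14.7·-0.1134| / 0.0128604 = 16.876 rad/s.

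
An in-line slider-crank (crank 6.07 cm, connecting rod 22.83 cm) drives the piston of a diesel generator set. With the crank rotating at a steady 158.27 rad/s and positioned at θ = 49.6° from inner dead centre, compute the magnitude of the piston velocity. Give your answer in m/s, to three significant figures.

ω = 158.3 rad/s
For an in-line slider-crank, x = r cosθ + √(L² − r² sin²θ), so v = −rω sinθ·[1 + r cosθ/√(L² − r² sin²θ)].
With r = 0.0607 m, L = 0.2283 m, θ = 49.6°: √(L² − r² sin²θ) = 0.22357 m.
v = −0.0607·158.3·0.76154·[1 + 0.0607·0.64812/0.22357] = -8.6035 m/s.
|v| = 8.6035 m/s.

8.60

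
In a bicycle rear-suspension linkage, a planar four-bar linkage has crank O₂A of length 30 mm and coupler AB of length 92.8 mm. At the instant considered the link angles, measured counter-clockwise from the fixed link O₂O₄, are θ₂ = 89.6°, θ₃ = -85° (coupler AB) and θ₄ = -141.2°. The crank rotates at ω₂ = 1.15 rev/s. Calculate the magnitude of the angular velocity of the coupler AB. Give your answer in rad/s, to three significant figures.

2.18

ω₂ = 7.226 rad/s (from 1.15 rev/s).
Differentiating the loop-closure r₂e^{iθ₂}+r₃e^{iθ₃}=r₁+r₄e^{iθ₄} gives r₂ω₂e^{iθ₂}+r₃ω₃e^{iθ₃}=r₄ω₄e^{iθ₄}.
Eliminating the other unknown: ω₃ = r₂ω₂ sin(θ₄−θ₂) / [r₃ sin(θ₃−θ₄)].
Numerator sine = +0.77494; denominator sine = +0.83098.
Result = 0.03·7.226·(+0.77494) / (0.0928·(+0.83098)) = +2.1784 rad/s; magnitude 2.1784 rad/s.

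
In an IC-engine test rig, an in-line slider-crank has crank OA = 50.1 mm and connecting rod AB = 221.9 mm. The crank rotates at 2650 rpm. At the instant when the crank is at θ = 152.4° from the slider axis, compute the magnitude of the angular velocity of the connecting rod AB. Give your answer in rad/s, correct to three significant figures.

55.8

ω = 277.5 rad/s (converted from 2650 rpm).
The rod makes angle φ with the slider axis where L sinφ = r sinθ; differentiating, L cosφ·φ̇ = r ω cosθ.
L cosφ = √(L² − r² sin²θ) = 0.22068 m.
|ω_rod| = r ω |cosθ| / √(L² − r² sin²θ) = 0.0501·277.5·0.88620/0.22068 = 55.831 rad/s.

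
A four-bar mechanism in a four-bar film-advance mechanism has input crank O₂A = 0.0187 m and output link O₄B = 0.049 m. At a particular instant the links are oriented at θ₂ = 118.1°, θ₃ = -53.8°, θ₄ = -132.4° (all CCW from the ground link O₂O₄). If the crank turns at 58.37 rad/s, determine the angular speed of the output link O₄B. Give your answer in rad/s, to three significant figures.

ω₂ = 58.37 rad/s
Differentiating the loop-closure r₂e^{iθ₂}+r₃e^{iθ₃}=r₁+r₄e^{iθ₄} gives r₂ω₂e^{iθ₂}+r₃ω₃e^{iθ₃}=r₄ω₄e^{iθ₄}.
Eliminating the other unknown: ω₄ = r₂ω₂ sin(θ₂−θ₃) / [r₄ sin(θ₄−θ₃)].
Numerator sine = +0.14090; denominator sine = -0.98027.
Result = 0.0187·58.37·(+0.14090) / (0.049·(-0.98027)) = -3.2019 rad/s; magnitude 3.2019 rad/s.

3.20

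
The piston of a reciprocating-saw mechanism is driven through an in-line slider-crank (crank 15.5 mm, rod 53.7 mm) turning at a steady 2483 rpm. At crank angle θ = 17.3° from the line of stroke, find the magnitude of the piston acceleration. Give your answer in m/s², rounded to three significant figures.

1250

ω = 2π·2483/60 = 260 rad/s
x(θ) = r cosθ + √(L² − r² sin²θ); with ω constant, a = ω²·d²x/dθ².
d²x/dθ² = −r cosθ − r²(cos2θ)/√u − r⁴ sin²2θ/(4u^{3/2}),  u = L² − r² sin²θ = 0.00286244 m².
Substituting r = 0.0155 m, L = 0.0537 m, θ = 17.3°: d²x/dθ² = -0.018525 m.
a = ω²·d²x/dθ² = (260)²·(-0.018525) = -1252.5 m/s²;  |a| = 1252.5 m/s².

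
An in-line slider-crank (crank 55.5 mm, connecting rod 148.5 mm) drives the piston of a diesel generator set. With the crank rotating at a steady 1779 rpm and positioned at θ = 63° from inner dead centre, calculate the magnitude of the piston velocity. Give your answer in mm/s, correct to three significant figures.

10900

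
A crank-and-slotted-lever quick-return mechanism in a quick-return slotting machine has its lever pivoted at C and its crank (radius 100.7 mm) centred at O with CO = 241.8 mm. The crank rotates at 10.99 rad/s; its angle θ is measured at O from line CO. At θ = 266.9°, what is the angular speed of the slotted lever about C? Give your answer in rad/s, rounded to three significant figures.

ω = 10.99 rad/s
Crank pin A relative to C: A = (d + r cosθ, r sinθ); lever angle φ = atan2(r sinθ, d + r cosθ).
Differentiating tanφ: φ̇ = rω(d cosθ + r)/(d² + r² + 2dr cosθ).
d² + r² + 2dr cosθ = |CA|² = 0.0659742 m²;  d cosθ + r = +0.087624 m.
|ω_lever| = |0.1007·10.99·+0.087624| / 0.0659742 = 1.4699 rad/s.

1.47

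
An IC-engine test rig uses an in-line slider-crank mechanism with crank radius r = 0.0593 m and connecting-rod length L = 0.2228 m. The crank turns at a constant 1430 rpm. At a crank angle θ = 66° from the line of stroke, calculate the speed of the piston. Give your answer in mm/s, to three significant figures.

9020

ω = 2π·1430/60 = 149.7 rad/s
For an in-line slider-crank, x = r cosθ + √(L² − r² sin²θ), so v = −rω sinθ·[1 + r cosθ/√(L² − r² sin²θ)].
With r = 0.0593 m, L = 0.2228 m, θ = 66°: √(L² − r² sin²θ) = 0.21611 m.
v = −0.0593·149.7·0.91355·[1 + 0.0593·0.40674/0.21611] = -9.0178 m/s.
|v| = 9.0178 m/s = 9017.8 mm/s.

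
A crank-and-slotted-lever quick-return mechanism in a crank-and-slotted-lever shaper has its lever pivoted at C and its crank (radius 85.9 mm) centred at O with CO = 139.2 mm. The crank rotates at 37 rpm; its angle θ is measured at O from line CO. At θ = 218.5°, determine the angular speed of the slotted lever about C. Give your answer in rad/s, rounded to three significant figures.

0.954

ω = 3.875 rad/s (from 37 rpm).
Crank pin A relative to C: A = (d + r cosθ, r sinθ); lever angle φ = atan2(r sinθ, d + r cosθ).
Differentiating tanφ: φ̇ = rω(d cosθ + r)/(d² + r² + 2dr cosθ).
d² + r² + 2dr cosθ = |CA|² = 0.00803972 m²;  d cosθ + r = -0.023039 m.
|ω_lever| = |0.0859·3.875·-0.023039| / 0.00803972 = 0.95378 rad/s.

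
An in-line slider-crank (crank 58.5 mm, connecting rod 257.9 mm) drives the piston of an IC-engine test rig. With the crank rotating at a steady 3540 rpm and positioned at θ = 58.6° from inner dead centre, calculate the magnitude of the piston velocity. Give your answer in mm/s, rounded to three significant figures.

ω = 2π·3540/60 = 370.7 rad/s
For an in-line slider-crank, x = r cosθ + √(L² − r² sin²θ), so v = −rω sinθ·[1 + r cosθ/√(L² − r² sin²θ)].
With r = 0.0585 m, L = 0.2579 m, θ = 58.6°: √(L² − r² sin²θ) = 0.25302 m.
v = −0.0585·370.7·0.85355·[1 + 0.0585·0.52101/0.25302] = -20.74 m/s.
|v| = 20.74 m/s = 20740 mm/s.

20700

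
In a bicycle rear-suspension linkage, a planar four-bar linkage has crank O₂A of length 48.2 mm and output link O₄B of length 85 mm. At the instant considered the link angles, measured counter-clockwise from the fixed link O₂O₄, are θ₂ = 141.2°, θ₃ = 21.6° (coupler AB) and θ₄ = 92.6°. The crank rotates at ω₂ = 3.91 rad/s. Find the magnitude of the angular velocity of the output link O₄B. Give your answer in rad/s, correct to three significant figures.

ω₂ = 3.91 rad/s
Differentiating the loop-closure r₂e^{iθ₂}+r₃e^{iθ₃}=r₁+r₄e^{iθ₄} gives r₂ω₂e^{iθ₂}+r₃ω₃e^{iθ₃}=r₄ω₄e^{iθ₄}.
Eliminating the other unknown: ω₄ = r₂ω₂ sin(θ₂−θ₃) / [r₄ sin(θ₄−θ₃)].
Numerator sine = +0.86949; denominator sine = +0.94552.
Result = 0.0482·3.91·(+0.86949) / (0.085·(+0.94552)) = +2.0389 rad/s; magnitude 2.0389 rad/s.

2.04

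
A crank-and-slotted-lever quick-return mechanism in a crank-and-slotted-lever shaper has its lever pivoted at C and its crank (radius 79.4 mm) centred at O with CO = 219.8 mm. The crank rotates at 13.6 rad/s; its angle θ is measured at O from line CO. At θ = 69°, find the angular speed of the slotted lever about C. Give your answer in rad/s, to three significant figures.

2.54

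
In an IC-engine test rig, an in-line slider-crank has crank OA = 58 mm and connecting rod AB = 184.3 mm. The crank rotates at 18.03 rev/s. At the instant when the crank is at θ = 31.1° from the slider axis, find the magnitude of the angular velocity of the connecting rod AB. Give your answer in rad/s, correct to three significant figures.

ω = 113.3 rad/s (converted from 18.03 rev/s).
The rod makes angle φ with the slider axis where L sinφ = r sinθ; differentiating, L cosφ·φ̇ = r ω cosθ.
L cosφ = √(L² − r² sin²θ) = 0.18185 m.
|ω_rod| = r ω |cosθ| / √(L² − r² sin²θ) = 0.058·113.3·0.85627/0.18185 = 30.939 rad/s.

30.9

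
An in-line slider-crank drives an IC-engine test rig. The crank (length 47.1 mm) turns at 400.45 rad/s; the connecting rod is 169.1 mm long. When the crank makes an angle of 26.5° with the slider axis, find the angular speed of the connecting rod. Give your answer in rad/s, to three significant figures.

101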